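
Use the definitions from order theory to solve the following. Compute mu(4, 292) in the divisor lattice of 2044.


In a divisor lattice, mu(a,b) = mu(b/a) where mu is the classical Mobius function.
b/a = 292/4 = 73
Prime factorization of 73: primes [73]
73 is squarefree with 1 prime factor(s), so mu(73) = (-1)^1 = -1


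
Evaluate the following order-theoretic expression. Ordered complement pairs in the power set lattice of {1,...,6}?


Complement pair (a,b): a meet b = bottom, a join b = top.
Here: A intersect B = {} and A union B = {1,...,6}.
Pairs found: ({},{1,2,3,4,5,6}), ({1},{2,3,4,5,6}), ({2},{1,3,4,5,6}), ({3},{1,2,4,5,6}), ... (60 more)
Total ordered pairs: 64


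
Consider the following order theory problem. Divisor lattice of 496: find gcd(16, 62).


In a divisor lattice, meet = gcd (greatest common divisor).
By Euclidean algorithm or factoring: gcd(16,62) = 2


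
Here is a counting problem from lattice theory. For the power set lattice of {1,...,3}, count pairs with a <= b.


The order relation is {(a,b) : a <= b}, reflexive so it includes (a,a).
Examples: ({},{}), ({},{1,2}), ({},{1,2,3}), ({},{1,3}), ({},{1}), ...
Total ordered pairs: 27


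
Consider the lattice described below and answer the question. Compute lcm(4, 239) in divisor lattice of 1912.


In a divisor lattice, join = lcm (least common multiple).
gcd(4,239) = 1
lcm(4,239) = 4*239/gcd = 956/1 = 956


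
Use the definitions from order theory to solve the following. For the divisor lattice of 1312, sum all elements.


sigma(n) = sum of divisors.
Divisors of 1312: [1, 2, 4, 8, 16, 32, 41, 82, 164, 328, 656, 1312]
Sum = 2646


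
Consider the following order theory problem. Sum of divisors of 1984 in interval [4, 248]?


Interval [4,248] in divisors of 1984: [4, 8, 124, 248]
Sum = 384


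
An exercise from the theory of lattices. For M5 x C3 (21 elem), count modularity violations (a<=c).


Modular law: if a <= c then a v (b ^ c) = (a v b) ^ c.
Check all triples (a,b,c) with a <= c among 21 elements.
This lattice is modular (diamonds M_m and their chain-products are modular).
Total violating triples: 0


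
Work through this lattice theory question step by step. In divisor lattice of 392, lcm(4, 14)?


Join=lcm.
gcd(4,14)=2
lcm=28


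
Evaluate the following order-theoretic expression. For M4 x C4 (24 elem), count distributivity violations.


Distributive law: a ^ (b v c) = (a ^ b) v (a ^ c).
Check all 24^3 = 13824 ordered triples (a,b,c).
  e.g. a=(a1,0), b=(a2,0), c=(a3,0): lhs=(a1,0) != rhs=(0,0)
  e.g. a=(a1,0), b=(a2,0), c=(a3,1): lhs=(a1,0) != rhs=(0,0)
Total violating triples: 1536


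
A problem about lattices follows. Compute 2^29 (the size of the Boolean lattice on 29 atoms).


Power set = 2^n.
2^29 = 536870912


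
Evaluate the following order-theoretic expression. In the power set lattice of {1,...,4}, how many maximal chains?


A maximal chain goes from the minimum element to a maximal element via cover relations.
Counting all min-to-max paths in the cover graph.
Total maximal chains: 24


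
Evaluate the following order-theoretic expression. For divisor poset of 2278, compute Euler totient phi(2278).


phi(n) = n * prod_{p|n} (1 - 1/p).
Prime divisors of 2278: [2, 17, 67]
phi(2278) = 2278 * (1 - 1/2) * (1 - 1/17) * (1 - 1/67)
phi(2278) = 1056


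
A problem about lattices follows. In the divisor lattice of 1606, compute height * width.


Height = length of longest chain minus 1; width = size of largest antichain.
A maximum chain: 1 | 73 | 803 | 1606  (height 3).
A maximum antichain: {2, 11, 73}  (width 3).
Product = 3 * 3 = 9


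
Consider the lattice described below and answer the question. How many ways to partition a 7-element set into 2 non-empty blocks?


S(n,k) = k*S(n-1,k) + S(n-1,k-1).
S(6,2) = 31, S(6,1) = 1
S(7,2) = 2*31 + 1 = 62 + 1
S(7,2) = 63


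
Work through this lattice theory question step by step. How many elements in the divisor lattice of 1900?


Divisors of 1900: [1, 2, 4, 5, 10, 19, 20, 25, 38, 50, 76, 95, 100, 190, 380, 475, 950, 1900]
Count: 18


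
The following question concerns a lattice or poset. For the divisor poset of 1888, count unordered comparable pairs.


A comparable pair {a,b} has a < b or b < a in the order.
Count unordered pairs where one element is strictly below the other.
Examples: {1,2}, {1,4}, {1,8}, {1,16}, ...
Total comparable pairs: 51


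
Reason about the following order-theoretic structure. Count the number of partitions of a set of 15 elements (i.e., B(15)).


B(n) = number of set partitions of an n-element set.
B(n) satisfies the recurrence: B(n+1) = sum_k C(n,k)*B(k).
B(15) = 1382958545


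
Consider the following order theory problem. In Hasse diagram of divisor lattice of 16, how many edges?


A cover relation a -< b holds when a < b with no c strictly between.
Cover relations:
  1 -< 2
  2 -< 4
  4 -< 8
  8 -< 16
Total: 4


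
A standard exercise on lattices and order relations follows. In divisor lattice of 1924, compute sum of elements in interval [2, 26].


Interval [2,26] in divisors of 1924: [2, 26]
Sum = 28


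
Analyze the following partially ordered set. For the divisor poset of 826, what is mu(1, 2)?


In a divisor lattice, mu(a,b) = mu(b/a) where mu is the classical Mobius function.
b/a = 2/1 = 2
Prime factorization of 2: primes [2]
2 is squarefree with 1 prime factor(s), so mu(2) = (-1)^1 = -1


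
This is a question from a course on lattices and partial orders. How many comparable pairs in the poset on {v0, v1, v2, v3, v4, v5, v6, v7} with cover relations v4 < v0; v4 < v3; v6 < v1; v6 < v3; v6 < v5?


A comparable pair {a,b} has a < b or b < a in the order.
Count unordered pairs where one element is strictly below the other.
Examples: {v0,v4}, {v1,v6}, {v3,v4}, {v3,v6}, ...
Total comparable pairs: 5


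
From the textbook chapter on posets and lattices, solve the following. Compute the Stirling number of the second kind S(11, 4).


S(n,k) = k*S(n-1,k) + S(n-1,k-1).
S(10,4) = 34105, S(10,3) = 9330
S(11,4) = 4*34105 + 9330 = 136420 + 9330
S(11,4) = 145750


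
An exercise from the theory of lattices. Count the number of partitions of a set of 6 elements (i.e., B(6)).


B(n) = number of set partitions of an n-element set.
B(n) satisfies the recurrence: B(n+1) = sum_k C(n,k)*B(k).
B(6) = 203


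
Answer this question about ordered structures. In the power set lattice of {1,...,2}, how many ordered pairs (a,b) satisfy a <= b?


The order relation is {(a,b) : a <= b}, reflexive so it includes (a,a).
Examples: ({},{}), ({},{1,2}), ({},{1}), ({},{2}), ({1,2},{1,2}), ...
Total ordered pairs: 9


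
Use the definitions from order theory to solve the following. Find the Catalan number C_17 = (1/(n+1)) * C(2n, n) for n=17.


C(n) = C(2n, n) / (n+1).
C(34, 17) = 2333606220
C(17) = 2333606220 / 18 = 129644790


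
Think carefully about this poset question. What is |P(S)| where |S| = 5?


Power set = 2^n.
2^5 = 32


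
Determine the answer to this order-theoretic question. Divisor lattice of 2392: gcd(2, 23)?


Meet=gcd.
gcd(2,23)=1


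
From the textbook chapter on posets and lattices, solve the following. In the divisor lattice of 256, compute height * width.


Height = length of longest chain minus 1; width = size of largest antichain.
A maximum chain: 1 | 2 | 4 | 8 | 16 | 32 | 64 | 128 | 256  (height 8).
A maximum antichain: {1}  (width 1).
Product = 8 * 1 = 8


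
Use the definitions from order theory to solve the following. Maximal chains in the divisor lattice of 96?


A maximal chain goes from the minimum element to a maximal element via cover relations.
Counting all min-to-max paths in the cover graph.
Total maximal chains: 6


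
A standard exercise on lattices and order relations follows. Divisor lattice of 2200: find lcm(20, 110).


In a divisor lattice, join = lcm (least common multiple).
gcd(20,110) = 10
lcm(20,110) = 20*110/gcd = 2200/10 = 220


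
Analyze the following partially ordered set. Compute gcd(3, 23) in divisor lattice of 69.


In a divisor lattice, meet = gcd (greatest common divisor).
By Euclidean algorithm or factoring: gcd(3,23) = 1


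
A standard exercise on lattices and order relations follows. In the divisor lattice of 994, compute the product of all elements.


Divisors of 994: [1, 2, 7, 14, 71, 142, 497, 994]
Product = n^(d(n)/2) = 994^(8/2)
Product = 976215137296


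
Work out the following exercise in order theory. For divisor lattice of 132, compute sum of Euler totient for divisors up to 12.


Divisors of 132 up to 12: [1, 2, 3, 4, 6, 11, 12]
phi values: [1, 1, 2, 2, 2, 10, 4]
Sum = 22


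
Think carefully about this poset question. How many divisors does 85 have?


Divisors of 85: [1, 5, 17, 85]
Count: 4


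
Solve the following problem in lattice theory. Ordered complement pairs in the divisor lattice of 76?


Complement pair (a,b): a meet b = bottom, a join b = top.
Here: gcd(a,b)=1 and lcm(a,b)=76, i.e. a*b=76 with a,b coprime.
Pairs found: (1,76), (4,19), (19,4), (76,1)
Total ordered pairs: 4


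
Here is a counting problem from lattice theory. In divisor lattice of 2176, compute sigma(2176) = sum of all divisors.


sigma(n) = sum of divisors.
Divisors of 2176: [1, 2, 4, 8, 16, 17, 32, 34, 64, 68, 128, 136, 272, 544, 1088, 2176]
Sum = 4590


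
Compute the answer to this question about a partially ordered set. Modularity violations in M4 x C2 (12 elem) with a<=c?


Modular law: if a <= c then a v (b ^ c) = (a v b) ^ c.
Check all triples (a,b,c) with a <= c among 12 elements.
This lattice is modular (diamonds M_m and their chain-products are modular).
Total violating triples: 0


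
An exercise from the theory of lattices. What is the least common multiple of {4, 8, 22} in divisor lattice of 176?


In a divisor lattice, join = lcm (least common multiple).
Compute lcm iteratively: start with first element, then lcm(current, next).
Elements: [4, 8, 22]
lcm(4,8) = 8
lcm(8,22) = 88
Final lcm = 88


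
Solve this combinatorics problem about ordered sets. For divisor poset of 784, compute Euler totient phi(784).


phi(n) = n * prod_{p|n} (1 - 1/p).
Prime divisors of 784: [2, 7]
phi(784) = 784 * (1 - 1/2) * (1 - 1/7)
phi(784) = 336


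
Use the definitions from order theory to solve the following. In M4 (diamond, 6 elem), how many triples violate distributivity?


Distributive law: a ^ (b v c) = (a ^ b) v (a ^ c).
Check all 6^3 = 216 ordered triples (a,b,c).
  e.g. a=a1, b=a2, c=a3: lhs=a1 != rhs=0
  e.g. a=a1, b=a2, c=a4: lhs=a1 != rhs=0
Total violating triples: 24


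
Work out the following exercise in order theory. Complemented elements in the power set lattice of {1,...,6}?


An element a is complemented if some b has a meet b = bottom, a join b = top.
every subset A has complement S\A, so all elements are complemented.
Complemented elements: {}, {1}, {2}, {3}, {4}, {5}, ... (58 more)
Count: 64


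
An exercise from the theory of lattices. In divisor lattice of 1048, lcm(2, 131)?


Join=lcm.
gcd(2,131)=1
lcm=262


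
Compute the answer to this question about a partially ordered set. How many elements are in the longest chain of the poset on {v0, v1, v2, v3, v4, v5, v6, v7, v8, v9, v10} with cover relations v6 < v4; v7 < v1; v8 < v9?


A chain is a totally ordered subset; we count the number of elements in a maximum chain.
Compute, for each element x, the size of the longest chain ending at x:
  v0: 1
  v2: 1
  v3: 1
  v5: 1
  v6: 1
  v7: 1
  ...
A maximum chain: v7 < v1
Number of elements in the longest chain: 2


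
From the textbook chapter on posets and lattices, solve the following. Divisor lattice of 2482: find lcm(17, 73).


In a divisor lattice, join = lcm (least common multiple).
gcd(17,73) = 1
lcm(17,73) = 17*73/gcd = 1241/1 = 1241


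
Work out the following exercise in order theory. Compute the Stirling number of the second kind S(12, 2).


S(n,k) = k*S(n-1,k) + S(n-1,k-1).
S(11,2) = 1023, S(11,1) = 1
S(12,2) = 2*1023 + 1 = 2046 + 1
S(12,2) = 2047


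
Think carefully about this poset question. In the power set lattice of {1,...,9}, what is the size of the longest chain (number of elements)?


A chain is a totally ordered subset; we count the number of elements in a maximum chain.
Compute, for each element x, the size of the longest chain ending at x:
  {}: 1
  {1}: 2
  {2}: 2
  {3}: 2
  {4}: 2
  {5}: 2
  ...
A maximum chain: {} < {1} < {1,2} < {1,2,3} < {1,2,3,4} < {1,2,3,4,5} < {1,2,3,4,5,6} < {1,2,3,4,5,6,7} < {1,2,3,4,5,6,7,8} < {1,2,3,4,5,6,7,8,9}
Number of elements in the longest chain: 10


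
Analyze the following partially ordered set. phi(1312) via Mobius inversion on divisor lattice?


phi(n) = n * prod_{p|n} (1 - 1/p).
Prime divisors of 1312: [2, 41]
phi(1312) = 1312 * (1 - 1/2) * (1 - 1/41)
phi(1312) = 640


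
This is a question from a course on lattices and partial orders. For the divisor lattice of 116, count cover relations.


A cover relation a -< b holds when a < b with no c strictly between.
Cover relations:
  1 -< 2
  1 -< 29
  2 -< 4
  2 -< 58
  4 -< 116
  29 -< 58
  58 -< 116
Total: 7


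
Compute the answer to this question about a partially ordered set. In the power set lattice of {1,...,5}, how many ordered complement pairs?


Complement pair (a,b): a meet b = bottom, a join b = top.
Here: A intersect B = {} and A union B = {1,...,5}.
Pairs found: ({},{1,2,3,4,5}), ({1},{2,3,4,5}), ({2},{1,3,4,5}), ({3},{1,2,4,5}), ... (28 more)
Total ordered pairs: 32


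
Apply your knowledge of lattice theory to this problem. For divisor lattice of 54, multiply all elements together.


Divisors of 54: [1, 2, 3, 6, 9, 18, 27, 54]
Product = n^(d(n)/2) = 54^(8/2)
Product = 8503056


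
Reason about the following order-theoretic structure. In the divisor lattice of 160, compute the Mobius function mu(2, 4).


In a divisor lattice, mu(a,b) = mu(b/a) where mu is the classical Mobius function.
b/a = 4/2 = 2
Prime factorization of 2: primes [2]
2 is squarefree with 1 prime factor(s), so mu(2) = (-1)^1 = -1


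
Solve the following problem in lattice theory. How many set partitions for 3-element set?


B(n) = number of set partitions of an n-element set.
B(n) satisfies the recurrence: B(n+1) = sum_k C(n,k)*B(k).
B(3) = 5


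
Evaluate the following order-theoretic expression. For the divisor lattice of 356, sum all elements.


sigma(n) = sum of divisors.
Divisors of 356: [1, 2, 4, 89, 178, 356]
Sum = 630


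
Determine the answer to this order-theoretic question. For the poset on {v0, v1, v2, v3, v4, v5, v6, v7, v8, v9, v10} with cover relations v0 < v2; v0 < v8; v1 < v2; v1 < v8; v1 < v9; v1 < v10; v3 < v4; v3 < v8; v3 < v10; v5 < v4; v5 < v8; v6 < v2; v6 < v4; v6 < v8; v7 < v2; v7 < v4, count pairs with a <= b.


The order relation is {(a,b) : a <= b}, reflexive so it includes (a,a).
Examples: (v0,v0), (v0,v2), (v0,v8), (v1,v1), (v1,v10), ...
Total ordered pairs: 27


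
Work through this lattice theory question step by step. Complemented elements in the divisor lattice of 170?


An element a is complemented if some b has a meet b = bottom, a join b = top.
a is complemented iff gcd(a, n/a)=1, i.e. a is a unitary divisor of 170.
Complemented elements: 1, 2, 5, 10, 17, 34, ... (2 more)
Count: 8


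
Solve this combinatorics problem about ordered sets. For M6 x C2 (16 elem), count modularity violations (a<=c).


Modular law: if a <= c then a v (b ^ c) = (a v b) ^ c.
Check all triples (a,b,c) with a <= c among 16 elements.
This lattice is modular (diamonds M_m and their chain-products are modular).
Total violating triples: 0


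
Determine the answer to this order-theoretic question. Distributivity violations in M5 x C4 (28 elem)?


Distributive law: a ^ (b v c) = (a ^ b) v (a ^ c).
Check all 28^3 = 21952 ordered triples (a,b,c).
  e.g. a=(a1,0), b=(a2,0), c=(a3,0): lhs=(a1,0) != rhs=(0,0)
  e.g. a=(a1,0), b=(a2,0), c=(a3,1): lhs=(a1,0) != rhs=(0,0)
Total violating triples: 3840


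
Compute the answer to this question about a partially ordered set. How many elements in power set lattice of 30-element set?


Power set = 2^n.
2^30 = 1073741824


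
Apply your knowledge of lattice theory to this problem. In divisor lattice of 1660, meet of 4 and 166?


In a divisor lattice, meet = gcd (greatest common divisor).
By Euclidean algorithm or factoring: gcd(4,166) = 2


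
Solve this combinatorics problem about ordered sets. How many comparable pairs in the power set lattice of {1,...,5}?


A comparable pair {a,b} has a < b or b < a in the order.
Count unordered pairs where one element is strictly below the other.
Examples: {{},{1}}, {{},{2}}, {{},{3}}, {{},{4}}, ...
Total comparable pairs: 211


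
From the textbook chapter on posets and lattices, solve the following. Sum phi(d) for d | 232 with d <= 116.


Divisors of 232 up to 116: [1, 2, 4, 8, 29, 58, 116]
phi values: [1, 1, 2, 4, 28, 28, 56]
Sum = 120


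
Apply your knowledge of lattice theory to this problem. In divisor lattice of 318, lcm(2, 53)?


Join=lcm.
gcd(2,53)=1
lcm=106


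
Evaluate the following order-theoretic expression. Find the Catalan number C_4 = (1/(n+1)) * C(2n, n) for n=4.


C(n) = C(2n, n) / (n+1).
C(8, 4) = 70
C(4) = 70 / 5 = 14


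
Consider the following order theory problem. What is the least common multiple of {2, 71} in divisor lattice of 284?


In a divisor lattice, join = lcm (least common multiple).
Compute lcm iteratively: start with first element, then lcm(current, next).
Elements: [2, 71]
lcm(2,71) = 142
Final lcm = 142


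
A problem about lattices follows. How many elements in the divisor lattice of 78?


Divisors of 78: [1, 2, 3, 6, 13, 26, 39, 78]
Count: 8


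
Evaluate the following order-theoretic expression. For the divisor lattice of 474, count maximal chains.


A maximal chain goes from the minimum element to a maximal element via cover relations.
Counting all min-to-max paths in the cover graph.
Total maximal chains: 6


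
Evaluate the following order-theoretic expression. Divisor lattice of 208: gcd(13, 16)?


Meet=gcd.
gcd(13,16)=1


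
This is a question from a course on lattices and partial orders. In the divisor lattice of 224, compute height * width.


Height = length of longest chain minus 1; width = size of largest antichain.
A maximum chain: 1 | 7 | 14 | 28 | 56 | 112 | 224  (height 6).
A maximum antichain: {2, 7}  (width 2).
Product = 6 * 2 = 12


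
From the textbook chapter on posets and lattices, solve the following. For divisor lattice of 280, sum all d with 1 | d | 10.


Interval [1,10] in divisors of 280: [1, 2, 5, 10]
Sum = 18


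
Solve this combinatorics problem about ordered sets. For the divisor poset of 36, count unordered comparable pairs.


A comparable pair {a,b} has a < b or b < a in the order.
Count unordered pairs where one element is strictly below the other.
Examples: {1,2}, {1,3}, {1,4}, {1,6}, ...
Total comparable pairs: 27


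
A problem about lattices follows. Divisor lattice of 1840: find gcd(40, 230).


In a divisor lattice, meet = gcd (greatest common divisor).
By Euclidean algorithm or factoring: gcd(40,230) = 10


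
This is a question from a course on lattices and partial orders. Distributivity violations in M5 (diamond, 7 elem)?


Distributive law: a ^ (b v c) = (a ^ b) v (a ^ c).
Check all 7^3 = 343 ordered triples (a,b,c).
  e.g. a=a1, b=a2, c=a3: lhs=a1 != rhs=0
  e.g. a=a1, b=a2, c=a4: lhs=a1 != rhs=0
Total violating triples: 60


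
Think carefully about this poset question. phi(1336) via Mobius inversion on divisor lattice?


phi(n) = n * prod_{p|n} (1 - 1/p).
Prime divisors of 1336: [2, 167]
phi(1336) = 1336 * (1 - 1/2) * (1 - 1/167)
phi(1336) = 664


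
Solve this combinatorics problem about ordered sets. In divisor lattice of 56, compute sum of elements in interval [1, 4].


Interval [1,4] in divisors of 56: [1, 2, 4]
Sum = 7


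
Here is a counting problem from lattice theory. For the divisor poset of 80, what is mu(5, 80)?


In a divisor lattice, mu(a,b) = mu(b/a) where mu is the classical Mobius function.
b/a = 80/5 = 16
Prime factorization of 16: primes [2]
16 is not squarefree, so mu(16) = 0


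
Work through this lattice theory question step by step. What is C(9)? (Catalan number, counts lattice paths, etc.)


C(n) = C(2n, n) / (n+1).
C(18, 9) = 48620
C(9) = 48620 / 10 = 4862


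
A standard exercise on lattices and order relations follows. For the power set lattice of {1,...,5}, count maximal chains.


A maximal chain goes from the minimum element to a maximal element via cover relations.
Counting all min-to-max paths in the cover graph.
Total maximal chains: 120


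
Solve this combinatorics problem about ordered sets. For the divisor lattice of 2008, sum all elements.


sigma(n) = sum of divisors.
Divisors of 2008: [1, 2, 4, 8, 251, 502, 1004, 2008]
Sum = 3780


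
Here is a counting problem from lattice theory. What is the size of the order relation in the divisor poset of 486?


The order relation is {(a,b) : a <= b}, reflexive so it includes (a,a).
Examples: (1,1), (1,162), (1,18), (1,2), (1,243), ...
Total ordered pairs: 63


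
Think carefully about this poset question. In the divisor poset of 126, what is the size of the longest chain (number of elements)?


A chain is a totally ordered subset; we count the number of elements in a maximum chain.
Compute, for each element x, the size of the longest chain ending at x:
  1: 1
  2: 2
  3: 2
  7: 2
  9: 3
  6: 3
  ...
A maximum chain: 1 < 2 < 6 < 18 < 126
Number of elements in the longest chain: 5


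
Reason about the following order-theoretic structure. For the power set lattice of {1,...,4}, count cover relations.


A cover relation a -< b holds when a < b with no c strictly between.
Cover relations:
  {} -< {1}
  {} -< {2}
  {} -< {3}
  {} -< {4}
  {1} -< {1,2}
  {1} -< {1,3}
  {1} -< {1,4}
  {2} -< {1,2}
  ...24 more
Total: 32


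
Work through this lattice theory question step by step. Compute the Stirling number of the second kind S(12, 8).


S(n,k) = k*S(n-1,k) + S(n-1,k-1).
S(11,8) = 11880, S(11,7) = 63987
S(12,8) = 8*11880 + 63987 = 95040 + 63987
S(12,8) = 159027


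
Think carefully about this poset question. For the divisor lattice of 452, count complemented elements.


An element a is complemented if some b has a meet b = bottom, a join b = top.
a is complemented iff gcd(a, n/a)=1, i.e. a is a unitary divisor of 452.
Complemented elements: 1, 4, 113, 452
Count: 4


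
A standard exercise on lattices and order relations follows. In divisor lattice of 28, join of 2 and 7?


In a divisor lattice, join = lcm (least common multiple).
gcd(2,7) = 1
lcm(2,7) = 2*7/gcd = 14/1 = 14


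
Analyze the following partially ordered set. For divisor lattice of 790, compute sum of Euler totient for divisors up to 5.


Divisors of 790 up to 5: [1, 2, 5]
phi values: [1, 1, 4]
Sum = 6


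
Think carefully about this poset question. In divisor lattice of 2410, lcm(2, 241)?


Join=lcm.
gcd(2,241)=1
lcm=482


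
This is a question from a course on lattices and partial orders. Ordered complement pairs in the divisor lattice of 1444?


Complement pair (a,b): a meet b = bottom, a join b = top.
Here: gcd(a,b)=1 and lcm(a,b)=1444, i.e. a*b=1444 with a,b coprime.
Pairs found: (1,1444), (4,361), (361,4), (1444,1)
Total ordered pairs: 4


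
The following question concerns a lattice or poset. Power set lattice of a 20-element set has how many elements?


Power set = 2^n.
2^20 = 1048576


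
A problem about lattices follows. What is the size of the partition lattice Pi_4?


B(n) = number of set partitions of an n-element set.
B(n) satisfies the recurrence: B(n+1) = sum_k C(n,k)*B(k).
B(4) = 15


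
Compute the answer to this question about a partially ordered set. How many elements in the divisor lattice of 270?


Divisors of 270: [1, 2, 3, 5, 6, 9, 10, 15, 18, 27, 30, 45, 54, 90, 135, 270]
Count: 16


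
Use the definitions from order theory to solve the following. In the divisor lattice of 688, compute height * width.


Height = length of longest chain minus 1; width = size of largest antichain.
A maximum chain: 1 | 43 | 86 | 172 | 344 | 688  (height 5).
A maximum antichain: {2, 43}  (width 2).
Product = 5 * 2 = 10


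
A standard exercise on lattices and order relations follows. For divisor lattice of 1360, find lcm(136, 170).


In a divisor lattice, join = lcm (least common multiple).
Compute lcm iteratively: start with first element, then lcm(current, next).
Elements: [136, 170]
lcm(136,170) = 680
Final lcm = 680


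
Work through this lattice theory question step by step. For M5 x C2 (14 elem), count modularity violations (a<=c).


Modular law: if a <= c then a v (b ^ c) = (a v b) ^ c.
Check all triples (a,b,c) with a <= c among 14 elements.
This lattice is modular (diamonds M_m and their chain-products are modular).
Total violating triples: 0


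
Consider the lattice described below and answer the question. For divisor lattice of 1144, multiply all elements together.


Divisors of 1144: [1, 2, 4, 8, 11, 13, 22, 26, 44, 52, 88, 104, 143, 286, 572, 1144]
Product = n^(d(n)/2) = 1144^(16/2)
Product = 2933649302161070453948416


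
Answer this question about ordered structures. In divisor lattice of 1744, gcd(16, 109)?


Meet=gcd.
gcd(16,109)=1


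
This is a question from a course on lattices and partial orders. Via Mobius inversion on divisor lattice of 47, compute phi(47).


phi(n) = n * prod_{p|n} (1 - 1/p).
Prime divisors of 47: [47]
phi(47) = 47 * (1 - 1/47)
phi(47) = 46


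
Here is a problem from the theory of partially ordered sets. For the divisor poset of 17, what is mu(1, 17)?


In a divisor lattice, mu(a,b) = mu(b/a) where mu is the classical Mobius function.
b/a = 17/1 = 17
Prime factorization of 17: primes [17]
17 is squarefree with 1 prime factor(s), so mu(17) = (-1)^1 = -1


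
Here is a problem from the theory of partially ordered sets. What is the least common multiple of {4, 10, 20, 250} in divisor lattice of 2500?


In a divisor lattice, join = lcm (least common multiple).
Compute lcm iteratively: start with first element, then lcm(current, next).
Elements: [4, 10, 20, 250]
lcm(4,10) = 20
lcm(20,20) = 20
lcm(20,250) = 500
Final lcm = 500


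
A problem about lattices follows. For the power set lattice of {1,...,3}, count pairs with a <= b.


The order relation is {(a,b) : a <= b}, reflexive so it includes (a,a).
Examples: ({},{}), ({},{1,2}), ({},{1,2,3}), ({},{1,3}), ({},{1}), ...
Total ordered pairs: 27


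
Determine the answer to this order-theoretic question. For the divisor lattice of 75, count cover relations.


A cover relation a -< b holds when a < b with no c strictly between.
Cover relations:
  1 -< 3
  1 -< 5
  3 -< 15
  5 -< 15
  5 -< 25
  15 -< 75
  25 -< 75
Total: 7


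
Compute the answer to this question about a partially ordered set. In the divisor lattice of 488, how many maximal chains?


A maximal chain goes from the minimum element to a maximal element via cover relations.
Counting all min-to-max paths in the cover graph.
Total maximal chains: 4


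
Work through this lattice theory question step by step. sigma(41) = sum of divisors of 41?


sigma(n) = sum of divisors.
Divisors of 41: [1, 41]
Sum = 42


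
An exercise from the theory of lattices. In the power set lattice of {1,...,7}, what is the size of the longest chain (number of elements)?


A chain is a totally ordered subset; we count the number of elements in a maximum chain.
Compute, for each element x, the size of the longest chain ending at x:
  {}: 1
  {1}: 2
  {2}: 2
  {3}: 2
  {4}: 2
  {5}: 2
  ...
A maximum chain: {} < {1} < {1,2} < {1,2,3} < {1,2,3,4} < {1,2,3,4,5} < {1,2,3,4,5,6} < {1,2,3,4,5,6,7}
Number of elements in the longest chain: 8


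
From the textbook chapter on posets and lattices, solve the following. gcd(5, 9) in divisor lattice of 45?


Meet=gcd.
gcd(5,9)=1


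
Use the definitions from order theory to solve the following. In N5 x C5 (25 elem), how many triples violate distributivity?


Distributive law: a ^ (b v c) = (a ^ b) v (a ^ c).
Check all 25^3 = 15625 ordered triples (a,b,c).
  e.g. a=(b,0), b=(a,0), c=(c,0): lhs=(b,0) != rhs=(a,0)
  e.g. a=(b,0), b=(a,0), c=(c,1): lhs=(b,0) != rhs=(a,0)
Total violating triples: 250


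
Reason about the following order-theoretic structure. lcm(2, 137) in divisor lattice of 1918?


Join=lcm.
gcd(2,137)=1
lcm=274


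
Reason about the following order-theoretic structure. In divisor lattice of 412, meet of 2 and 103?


In a divisor lattice, meet = gcd (greatest common divisor).
By Euclidean algorithm or factoring: gcd(2,103) = 1


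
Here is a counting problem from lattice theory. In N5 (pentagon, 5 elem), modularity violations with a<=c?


Modular law: if a <= c then a v (b ^ c) = (a v b) ^ c.
Check all triples (a,b,c) with a <= c among 5 elements.
  e.g. a=a, b=c, c=b: lhs=a != rhs=b
Total violating triples: 1


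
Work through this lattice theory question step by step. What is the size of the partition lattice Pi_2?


B(n) = number of set partitions of an n-element set.
B(n) satisfies the recurrence: B(n+1) = sum_k C(n,k)*B(k).
B(2) = 2


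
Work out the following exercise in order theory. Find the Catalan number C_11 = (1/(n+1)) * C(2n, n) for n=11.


C(n) = C(2n, n) / (n+1).
C(22, 11) = 705432
C(11) = 705432 / 12 = 58786


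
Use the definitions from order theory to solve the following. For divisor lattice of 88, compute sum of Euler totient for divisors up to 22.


Divisors of 88 up to 22: [1, 2, 4, 8, 11, 22]
phi values: [1, 1, 2, 4, 10, 10]
Sum = 28


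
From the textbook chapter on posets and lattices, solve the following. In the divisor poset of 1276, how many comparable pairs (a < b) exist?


A comparable pair {a,b} has a < b or b < a in the order.
Count unordered pairs where one element is strictly below the other.
Examples: {1,2}, {1,4}, {1,11}, {1,22}, ...
Total comparable pairs: 42


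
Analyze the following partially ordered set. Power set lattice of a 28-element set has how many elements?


Power set = 2^n.
2^28 = 268435456


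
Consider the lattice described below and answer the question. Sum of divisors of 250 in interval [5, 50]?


Interval [5,50] in divisors of 250: [5, 10, 25, 50]
Sum = 90


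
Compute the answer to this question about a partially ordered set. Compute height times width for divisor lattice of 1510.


Height = length of longest chain minus 1; width = size of largest antichain.
A maximum chain: 1 | 151 | 755 | 1510  (height 3).
A maximum antichain: {2, 5, 151}  (width 3).
Product = 3 * 3 = 9


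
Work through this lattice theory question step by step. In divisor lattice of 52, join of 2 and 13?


In a divisor lattice, join = lcm (least common multiple).
gcd(2,13) = 1
lcm(2,13) = 2*13/gcd = 26/1 = 26


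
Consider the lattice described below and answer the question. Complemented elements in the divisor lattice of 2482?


An element a is complemented if some b has a meet b = bottom, a join b = top.
a is complemented iff gcd(a, n/a)=1, i.e. a is a unitary divisor of 2482.
Complemented elements: 1, 2, 17, 34, 73, 146, ... (2 more)
Count: 8


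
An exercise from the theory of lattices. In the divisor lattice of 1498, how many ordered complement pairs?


Complement pair (a,b): a meet b = bottom, a join b = top.
Here: gcd(a,b)=1 and lcm(a,b)=1498, i.e. a*b=1498 with a,b coprime.
Pairs found: (1,1498), (2,749), (7,214), (14,107), ... (4 more)
Total ordered pairs: 8


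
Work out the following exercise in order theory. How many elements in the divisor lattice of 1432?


Divisors of 1432: [1, 2, 4, 8, 179, 358, 716, 1432]
Count: 8


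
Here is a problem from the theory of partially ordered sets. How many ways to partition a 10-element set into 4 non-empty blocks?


S(n,k) = k*S(n-1,k) + S(n-1,k-1).
S(9,4) = 7770, S(9,3) = 3025
S(10,4) = 4*7770 + 3025 = 31080 + 3025
S(10,4) = 34105


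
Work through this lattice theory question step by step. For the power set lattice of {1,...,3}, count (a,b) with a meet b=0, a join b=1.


Complement pair (a,b): a meet b = bottom, a join b = top.
Here: A intersect B = {} and A union B = {1,...,3}.
Pairs found: ({},{1,2,3}), ({1},{2,3}), ({2},{1,3}), ({3},{1,2}), ... (4 more)
Total ordered pairs: 8


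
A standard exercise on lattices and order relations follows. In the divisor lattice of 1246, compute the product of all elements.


Divisors of 1246: [1, 2, 7, 14, 89, 178, 623, 1246]
Product = n^(d(n)/2) = 1246^(8/2)
Product = 2410305930256


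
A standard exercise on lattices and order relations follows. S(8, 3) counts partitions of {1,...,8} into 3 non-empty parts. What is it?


S(n,k) = k*S(n-1,k) + S(n-1,k-1).
S(7,3) = 301, S(7,2) = 63
S(8,3) = 3*301 + 63 = 903 + 63
S(8,3) = 966


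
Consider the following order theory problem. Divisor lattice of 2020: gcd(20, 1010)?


Meet=gcd.
gcd(20,1010)=10


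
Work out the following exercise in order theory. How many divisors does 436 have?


Divisors of 436: [1, 2, 4, 109, 218, 436]
Count: 6


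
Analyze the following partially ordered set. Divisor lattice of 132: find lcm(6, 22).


In a divisor lattice, join = lcm (least common multiple).
gcd(6,22) = 2
lcm(6,22) = 6*22/gcd = 132/2 = 66


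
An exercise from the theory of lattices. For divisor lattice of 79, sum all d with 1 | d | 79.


Interval [1,79] in divisors of 79: [1, 79]
Sum = 80


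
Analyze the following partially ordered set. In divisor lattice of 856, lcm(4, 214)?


Join=lcm.
gcd(4,214)=2
lcm=428


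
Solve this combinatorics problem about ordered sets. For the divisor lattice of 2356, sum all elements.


sigma(n) = sum of divisors.
Divisors of 2356: [1, 2, 4, 19, 31, 38, 62, 76, 124, 589, 1178, 2356]
Sum = 4480


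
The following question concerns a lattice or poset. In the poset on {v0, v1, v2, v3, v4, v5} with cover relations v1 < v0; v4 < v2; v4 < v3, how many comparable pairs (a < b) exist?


A comparable pair {a,b} has a < b or b < a in the order.
Count unordered pairs where one element is strictly below the other.
Examples: {v0,v1}, {v2,v4}, {v3,v4}
Total comparable pairs: 3


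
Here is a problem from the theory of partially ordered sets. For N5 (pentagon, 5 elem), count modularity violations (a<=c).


Modular law: if a <= c then a v (b ^ c) = (a v b) ^ c.
Check all triples (a,b,c) with a <= c among 5 elements.
  e.g. a=a, b=c, c=b: lhs=a != rhs=b
Total violating triples: 1


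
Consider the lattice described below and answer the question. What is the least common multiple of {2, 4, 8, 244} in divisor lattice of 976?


In a divisor lattice, join = lcm (least common multiple).
Compute lcm iteratively: start with first element, then lcm(current, next).
Elements: [2, 4, 8, 244]
lcm(2,4) = 4
lcm(4,8) = 8
lcm(8,244) = 488
Final lcm = 488


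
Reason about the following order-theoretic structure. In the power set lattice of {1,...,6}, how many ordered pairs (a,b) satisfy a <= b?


The order relation is {(a,b) : a <= b}, reflexive so it includes (a,a).
Examples: ({},{}), ({},{1,2}), ({},{1,2,3}), ({},{1,2,3,4}), ({},{1,2,3,4,5}), ...
Total ordered pairs: 729


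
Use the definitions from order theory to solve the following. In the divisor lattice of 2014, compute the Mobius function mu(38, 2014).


In a divisor lattice, mu(a,b) = mu(b/a) where mu is the classical Mobius function.
b/a = 2014/38 = 53
Prime factorization of 53: primes [53]
53 is squarefree with 1 prime factor(s), so mu(53) = (-1)^1 = -1


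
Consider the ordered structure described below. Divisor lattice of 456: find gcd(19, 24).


In a divisor lattice, meet = gcd (greatest common divisor).
By Euclidean algorithm or factoring: gcd(19,24) = 1


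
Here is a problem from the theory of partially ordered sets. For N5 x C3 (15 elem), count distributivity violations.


Distributive law: a ^ (b v c) = (a ^ b) v (a ^ c).
Check all 15^3 = 3375 ordered triples (a,b,c).
  e.g. a=(b,0), b=(a,0), c=(c,0): lhs=(b,0) != rhs=(a,0)
  e.g. a=(b,0), b=(a,0), c=(c,1): lhs=(b,0) != rhs=(a,0)
Total violating triples: 54


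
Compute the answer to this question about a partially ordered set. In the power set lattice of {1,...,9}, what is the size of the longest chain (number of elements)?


A chain is a totally ordered subset; we count the number of elements in a maximum chain.
Compute, for each element x, the size of the longest chain ending at x:
  {}: 1
  {1}: 2
  {2}: 2
  {3}: 2
  {4}: 2
  {5}: 2
  ...
A maximum chain: {} < {1} < {1,2} < {1,2,3} < {1,2,3,4} < {1,2,3,4,5} < {1,2,3,4,5,6} < {1,2,3,4,5,6,7} < {1,2,3,4,5,6,7,8} < {1,2,3,4,5,6,7,8,9}
Number of elements in the longest chain: 10


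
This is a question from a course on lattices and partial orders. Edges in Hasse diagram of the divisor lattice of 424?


A cover relation a -< b holds when a < b with no c strictly between.
Cover relations:
  1 -< 2
  1 -< 53
  2 -< 4
  2 -< 106
  4 -< 8
  4 -< 212
  8 -< 424
  53 -< 106
  ...2 more
Total: 10


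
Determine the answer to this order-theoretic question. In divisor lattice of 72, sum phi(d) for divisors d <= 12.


Divisors of 72 up to 12: [1, 2, 3, 4, 6, 8, 9, 12]
phi values: [1, 1, 2, 2, 2, 4, 6, 4]
Sum = 22


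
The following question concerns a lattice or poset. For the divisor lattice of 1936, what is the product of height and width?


Height = length of longest chain minus 1; width = size of largest antichain.
A maximum chain: 1 | 11 | 121 | 242 | 484 | 968 | 1936  (height 6).
A maximum antichain: {4, 22, 121}  (width 3).
Product = 6 * 3 = 18


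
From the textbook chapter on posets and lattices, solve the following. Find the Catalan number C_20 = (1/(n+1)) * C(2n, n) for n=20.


C(n) = C(2n, n) / (n+1).
C(40, 20) = 137846528820
C(20) = 137846528820 / 21 = 6564120420


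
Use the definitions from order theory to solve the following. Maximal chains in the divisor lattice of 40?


A maximal chain goes from the minimum element to a maximal element via cover relations.
Counting all min-to-max paths in the cover graph.
Total maximal chains: 4


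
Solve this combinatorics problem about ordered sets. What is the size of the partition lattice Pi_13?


B(n) = number of set partitions of an n-element set.
B(n) satisfies the recurrence: B(n+1) = sum_k C(n,k)*B(k).
B(13) = 27644437


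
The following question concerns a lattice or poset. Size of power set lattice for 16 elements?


Power set = 2^n.
2^16 = 65536


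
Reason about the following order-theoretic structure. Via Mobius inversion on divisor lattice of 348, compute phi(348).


phi(n) = n * prod_{p|n} (1 - 1/p).
Prime divisors of 348: [2, 3, 29]
phi(348) = 348 * (1 - 1/2) * (1 - 1/3) * (1 - 1/29)
phi(348) = 112


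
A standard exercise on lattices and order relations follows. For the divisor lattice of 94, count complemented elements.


An element a is complemented if some b has a meet b = bottom, a join b = top.
a is complemented iff gcd(a, n/a)=1, i.e. a is a unitary divisor of 94.
Complemented elements: 1, 2, 47, 94
Count: 4


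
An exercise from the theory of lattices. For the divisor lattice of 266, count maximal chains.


A maximal chain goes from the minimum element to a maximal element via cover relations.
Counting all min-to-max paths in the cover graph.
Total maximal chains: 6


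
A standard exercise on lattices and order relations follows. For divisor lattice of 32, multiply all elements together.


Divisors of 32: [1, 2, 4, 8, 16, 32]
Product = n^(d(n)/2) = 32^(6/2)
Product = 32768
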